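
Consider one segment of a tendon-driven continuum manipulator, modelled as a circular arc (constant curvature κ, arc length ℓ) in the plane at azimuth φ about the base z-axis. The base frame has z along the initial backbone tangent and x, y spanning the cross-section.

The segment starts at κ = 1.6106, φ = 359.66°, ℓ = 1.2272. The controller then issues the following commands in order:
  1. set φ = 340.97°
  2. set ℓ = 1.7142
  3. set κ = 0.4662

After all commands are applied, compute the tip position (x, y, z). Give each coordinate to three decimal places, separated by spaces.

initial: κ=1.6106, φ=359.66°, ℓ=1.2272
cmd 1: set φ=340.97° → (κ,φ,ℓ)=(1.6106,340.97°,1.2272) → tip=(0.8186,-0.2824,0.5705)
cmd 2: set ℓ=1.7142 → (κ,φ,ℓ)=(1.6106,340.97°,1.7142) → tip=(1.1319,-0.3904,0.2307)
cmd 3: set κ=0.4662 → (κ,φ,ℓ)=(0.4662,340.97°,1.7142) → tip=(0.6138,-0.2117,1.5375)

0.614 -0.212 1.537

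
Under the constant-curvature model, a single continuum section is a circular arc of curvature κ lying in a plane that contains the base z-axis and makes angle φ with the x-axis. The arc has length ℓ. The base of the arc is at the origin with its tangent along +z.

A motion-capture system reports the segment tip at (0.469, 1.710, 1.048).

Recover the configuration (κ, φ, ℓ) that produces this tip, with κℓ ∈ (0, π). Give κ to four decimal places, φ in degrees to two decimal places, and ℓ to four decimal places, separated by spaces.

0.8359 74.66 2.4811

ρ = √(x²+y²) = √(0.469² + 1.710²) = 1.77315
φ = atan2(y, x) mod 360° = atan2(1.710, 0.469) = 74.6627°
|p|² = ρ² + z² = 1.77315² + 1.048² = 4.24236
κ = 2ρ / |p|² = 2×1.77315 / 4.24236 = 0.83593
θ = 2·atan2(ρ, z) = 2·atan2(1.77315, 1.048) = 2.07398 rad
ℓ = θ/κ = 2.07398/0.83593 = 2.48106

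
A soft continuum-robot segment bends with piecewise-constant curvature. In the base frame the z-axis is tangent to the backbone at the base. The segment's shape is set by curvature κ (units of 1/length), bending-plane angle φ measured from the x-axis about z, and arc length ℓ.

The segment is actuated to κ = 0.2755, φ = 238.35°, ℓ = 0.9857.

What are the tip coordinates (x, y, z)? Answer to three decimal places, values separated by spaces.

θ = κ·ℓ = 0.2755 × 0.9857 = 0.27156 rad
ρ = (1 − cos θ)/κ = (1 − 0.96335)/0.2755 = 0.13302
z = sin θ / κ = 0.26823/0.2755 = 0.97363
x = ρ cos φ = 0.13302 × cos(238.35°) = -0.06980
y = ρ sin φ = 0.13302 × sin(238.35°) = -0.11323

-0.070 -0.113 0.974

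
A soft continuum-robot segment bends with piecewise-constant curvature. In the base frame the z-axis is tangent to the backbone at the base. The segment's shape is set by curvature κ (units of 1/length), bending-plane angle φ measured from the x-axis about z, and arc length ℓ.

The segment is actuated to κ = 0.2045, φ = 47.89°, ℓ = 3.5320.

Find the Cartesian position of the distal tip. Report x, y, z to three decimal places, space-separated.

0.819 0.906 3.233

θ = κ·ℓ = 0.2045 × 3.5320 = 0.72229 rad
ρ = (1 − cos θ)/κ = (1 − 0.75029)/0.2045 = 1.22107
z = sin θ / κ = 0.66111/0.2045 = 3.23280
x = ρ cos φ = 1.22107 × cos(47.89°) = 0.81880
y = ρ sin φ = 1.22107 × sin(47.89°) = 0.90586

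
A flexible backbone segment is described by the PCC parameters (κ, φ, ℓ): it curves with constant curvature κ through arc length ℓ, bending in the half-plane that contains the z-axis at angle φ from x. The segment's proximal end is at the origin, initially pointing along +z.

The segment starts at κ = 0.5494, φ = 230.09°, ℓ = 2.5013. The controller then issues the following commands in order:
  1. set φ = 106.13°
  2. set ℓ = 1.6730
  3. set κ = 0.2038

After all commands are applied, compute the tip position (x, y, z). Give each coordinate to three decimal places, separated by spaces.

initial: κ=0.5494, φ=230.09°, ℓ=2.5013
cmd 1: set φ=106.13° → (κ,φ,ℓ)=(0.5494,106.13°,2.5013) → tip=(-0.4069,1.4070,1.7851)
cmd 2: set ℓ=1.6730 → (κ,φ,ℓ)=(0.5494,106.13°,1.6730) → tip=(-0.1990,0.6880,1.4472)
cmd 3: set κ=0.2038 → (κ,φ,ℓ)=(0.2038,106.13°,1.6730) → tip=(-0.0785,0.2713,1.6408)

-0.078 0.271 1.641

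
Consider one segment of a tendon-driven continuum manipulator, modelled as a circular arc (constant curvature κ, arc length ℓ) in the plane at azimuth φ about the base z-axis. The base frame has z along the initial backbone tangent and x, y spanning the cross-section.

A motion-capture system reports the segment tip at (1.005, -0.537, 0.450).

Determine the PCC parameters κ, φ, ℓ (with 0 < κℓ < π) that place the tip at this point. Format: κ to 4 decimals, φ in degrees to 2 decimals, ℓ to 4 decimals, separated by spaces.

ρ = √(x²+y²) = √(1.005² + -0.537²) = 1.13947
φ = atan2(y, x) mod 360° = atan2(-0.537, 1.005) = 331.8831°
|p|² = ρ² + z² = 1.13947² + 0.450² = 1.50089
κ = 2ρ / |p|² = 2×1.13947 / 1.50089 = 1.51839
θ = 2·atan2(ρ, z) = 2·atan2(1.13947, 0.450) = 2.38935 rad
ℓ = θ/κ = 2.38935/1.51839 = 1.57361

1.5184 331.88 1.5736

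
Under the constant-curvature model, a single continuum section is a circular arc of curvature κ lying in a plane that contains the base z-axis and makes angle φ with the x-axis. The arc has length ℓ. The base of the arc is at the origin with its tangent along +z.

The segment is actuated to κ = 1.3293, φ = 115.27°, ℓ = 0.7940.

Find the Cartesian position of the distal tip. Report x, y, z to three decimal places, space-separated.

θ = κ·ℓ = 1.3293 × 0.7940 = 1.05546 rad
ρ = (1 − cos θ)/κ = (1 − 0.49282)/1.3293 = 0.38154
z = sin θ / κ = 0.87013/1.3293 = 0.65458
x = ρ cos φ = 0.38154 × cos(115.27°) = -0.16287
y = ρ sin φ = 0.38154 × sin(115.27°) = 0.34503

-0.163 0.345 0.655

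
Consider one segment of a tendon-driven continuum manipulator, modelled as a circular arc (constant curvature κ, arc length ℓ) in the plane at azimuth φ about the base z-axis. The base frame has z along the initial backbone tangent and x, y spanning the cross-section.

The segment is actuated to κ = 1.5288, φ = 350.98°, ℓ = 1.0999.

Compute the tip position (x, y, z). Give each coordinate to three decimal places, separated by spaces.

θ = κ·ℓ = 1.5288 × 1.0999 = 1.68153 rad
ρ = (1 − cos θ)/κ = (1 − -0.11050)/1.5288 = 0.72639
z = sin θ / κ = 0.99388/1.5288 = 0.65010
x = ρ cos φ = 0.72639 × cos(350.98°) = 0.71741
y = ρ sin φ = 0.72639 × sin(350.98°) = -0.11388

0.717 -0.114 0.650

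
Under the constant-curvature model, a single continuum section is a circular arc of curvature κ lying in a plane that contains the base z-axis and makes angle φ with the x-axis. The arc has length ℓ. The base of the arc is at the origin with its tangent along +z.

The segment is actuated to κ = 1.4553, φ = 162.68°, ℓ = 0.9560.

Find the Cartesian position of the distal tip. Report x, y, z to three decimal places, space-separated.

θ = κ·ℓ = 1.4553 × 0.9560 = 1.39127 rad
ρ = (1 − cos θ)/κ = (1 − 0.17857)/1.4553 = 0.56444
z = sin θ / κ = 0.98393/1.4553 = 0.67610
x = ρ cos φ = 0.56444 × cos(162.68°) = -0.53885
y = ρ sin φ = 0.56444 × sin(162.68°) = 0.16804

-0.539 0.168 0.676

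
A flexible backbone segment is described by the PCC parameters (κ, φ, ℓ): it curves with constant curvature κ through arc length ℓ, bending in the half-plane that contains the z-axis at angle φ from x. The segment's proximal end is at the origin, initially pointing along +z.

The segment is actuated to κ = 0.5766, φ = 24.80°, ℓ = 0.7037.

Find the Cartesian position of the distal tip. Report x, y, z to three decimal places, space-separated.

0.128 0.059 0.685

θ = κ·ℓ = 0.5766 × 0.7037 = 0.40575 rad
ρ = (1 − cos θ)/κ = (1 − 0.91881)/0.5766 = 0.14082
z = sin θ / κ = 0.39471/0.5766 = 0.68455
x = ρ cos φ = 0.14082 × cos(24.80°) = 0.12783
y = ρ sin φ = 0.14082 × sin(24.80°) = 0.05907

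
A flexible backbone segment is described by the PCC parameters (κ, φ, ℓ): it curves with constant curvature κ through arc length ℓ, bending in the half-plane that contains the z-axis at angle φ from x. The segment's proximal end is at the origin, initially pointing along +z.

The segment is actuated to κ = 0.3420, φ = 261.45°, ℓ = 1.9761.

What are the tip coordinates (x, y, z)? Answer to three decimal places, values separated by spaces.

-0.096 -0.636 1.829

θ = κ·ℓ = 0.3420 × 1.9761 = 0.67583 rad
ρ = (1 − cos θ)/κ = (1 − 0.78019)/0.3420 = 0.64272
z = sin θ / κ = 0.62554/0.3420 = 1.82907
x = ρ cos φ = 0.64272 × cos(261.45°) = -0.09555
y = ρ sin φ = 0.64272 × sin(261.45°) = -0.63558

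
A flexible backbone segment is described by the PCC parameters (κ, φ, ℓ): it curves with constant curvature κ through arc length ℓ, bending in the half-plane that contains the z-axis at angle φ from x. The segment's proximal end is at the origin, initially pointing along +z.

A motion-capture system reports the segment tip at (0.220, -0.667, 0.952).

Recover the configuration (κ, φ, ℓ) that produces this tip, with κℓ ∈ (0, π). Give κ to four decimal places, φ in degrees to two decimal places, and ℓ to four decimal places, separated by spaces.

ρ = √(x²+y²) = √(0.220² + -0.667²) = 0.70235
φ = atan2(y, x) mod 360° = atan2(-0.667, 0.220) = 288.2544°
|p|² = ρ² + z² = 0.70235² + 0.952² = 1.39959
κ = 2ρ / |p|² = 2×0.70235 / 1.39959 = 1.00364
θ = 2·atan2(ρ, z) = 2·atan2(0.70235, 0.952) = 1.27124 rad
ℓ = θ/κ = 1.27124/1.00364 = 1.26663

1.0036 288.25 1.2666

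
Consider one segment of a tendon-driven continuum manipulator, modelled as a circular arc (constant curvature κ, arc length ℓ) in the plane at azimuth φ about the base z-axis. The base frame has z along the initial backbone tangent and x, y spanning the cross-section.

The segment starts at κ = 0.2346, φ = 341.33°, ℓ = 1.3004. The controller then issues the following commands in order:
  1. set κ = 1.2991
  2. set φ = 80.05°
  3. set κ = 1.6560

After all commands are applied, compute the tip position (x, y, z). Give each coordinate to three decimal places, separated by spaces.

0.162 0.922 0.504

initial: κ=0.2346, φ=341.33°, ℓ=1.3004
cmd 1: set κ=1.2991 → (κ,φ,ℓ)=(1.2991,341.33°,1.3004) → tip=(0.8155,-0.2756,0.7644)
cmd 2: set φ=80.05° → (κ,φ,ℓ)=(1.2991,80.05°,1.3004) → tip=(0.1487,0.8479,0.7644)
cmd 3: set κ=1.6560 → (κ,φ,ℓ)=(1.6560,80.05°,1.3004) → tip=(0.1618,0.9221,0.5042)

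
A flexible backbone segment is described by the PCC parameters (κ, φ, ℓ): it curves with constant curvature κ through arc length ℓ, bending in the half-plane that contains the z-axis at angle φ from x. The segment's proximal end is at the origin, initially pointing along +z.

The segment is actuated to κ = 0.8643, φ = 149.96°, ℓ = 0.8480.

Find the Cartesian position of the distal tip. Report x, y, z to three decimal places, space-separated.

-0.257 0.149 0.774

θ = κ·ℓ = 0.8643 × 0.8480 = 0.73293 rad
ρ = (1 − cos θ)/κ = (1 − 0.74322)/0.8643 = 0.29710
z = sin θ / κ = 0.66905/0.8643 = 0.77409
x = ρ cos φ = 0.29710 × cos(149.96°) = -0.25719
y = ρ sin φ = 0.29710 × sin(149.96°) = 0.14873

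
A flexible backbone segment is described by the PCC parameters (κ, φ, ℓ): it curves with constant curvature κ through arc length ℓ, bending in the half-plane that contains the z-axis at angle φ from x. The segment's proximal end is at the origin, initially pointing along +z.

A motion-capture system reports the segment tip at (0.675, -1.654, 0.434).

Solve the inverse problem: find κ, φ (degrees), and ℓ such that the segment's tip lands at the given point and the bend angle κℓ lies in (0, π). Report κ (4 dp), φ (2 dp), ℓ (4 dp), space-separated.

1.0572 292.20 2.5209

ρ = √(x²+y²) = √(0.675² + -1.654²) = 1.78643
φ = atan2(y, x) mod 360° = atan2(-1.654, 0.675) = 292.2004°
|p|² = ρ² + z² = 1.78643² + 0.434² = 3.37970
κ = 2ρ / |p|² = 2×1.78643 / 3.37970 = 1.05716
θ = 2·atan2(ρ, z) = 2·atan2(1.78643, 0.434) = 2.66494 rad
ℓ = θ/κ = 2.66494/1.05716 = 2.52086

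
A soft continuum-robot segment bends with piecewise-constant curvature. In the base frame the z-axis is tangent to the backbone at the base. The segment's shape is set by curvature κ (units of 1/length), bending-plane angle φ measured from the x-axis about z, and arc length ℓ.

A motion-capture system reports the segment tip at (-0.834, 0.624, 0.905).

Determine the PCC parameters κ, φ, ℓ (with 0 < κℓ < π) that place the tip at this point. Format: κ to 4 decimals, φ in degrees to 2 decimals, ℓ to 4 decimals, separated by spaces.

ρ = √(x²+y²) = √(-0.834² + 0.624²) = 1.04160
φ = atan2(y, x) mod 360° = atan2(0.624, -0.834) = 143.1961°
|p|² = ρ² + z² = 1.04160² + 0.905² = 1.90396
κ = 2ρ / |p|² = 2×1.04160 / 1.90396 = 1.09414
θ = 2·atan2(ρ, z) = 2·atan2(1.04160, 0.905) = 1.71091 rad
ℓ = θ/κ = 1.71091/1.09414 = 1.56370

1.0941 143.20 1.5637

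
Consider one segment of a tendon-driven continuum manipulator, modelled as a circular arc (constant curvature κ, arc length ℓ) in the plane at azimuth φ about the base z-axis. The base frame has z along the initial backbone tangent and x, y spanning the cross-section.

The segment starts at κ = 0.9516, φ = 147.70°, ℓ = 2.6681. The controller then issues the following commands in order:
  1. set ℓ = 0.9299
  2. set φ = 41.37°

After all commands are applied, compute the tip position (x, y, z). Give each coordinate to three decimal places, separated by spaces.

0.289 0.255 0.813

initial: κ=0.9516, φ=147.70°, ℓ=2.6681
cmd 1: set ℓ=0.9299 → (κ,φ,ℓ)=(0.9516,147.70°,0.9299) → tip=(-0.3257,0.2059,0.8132)
cmd 2: set φ=41.37° → (κ,φ,ℓ)=(0.9516,41.37°,0.9299) → tip=(0.2891,0.2546,0.8132)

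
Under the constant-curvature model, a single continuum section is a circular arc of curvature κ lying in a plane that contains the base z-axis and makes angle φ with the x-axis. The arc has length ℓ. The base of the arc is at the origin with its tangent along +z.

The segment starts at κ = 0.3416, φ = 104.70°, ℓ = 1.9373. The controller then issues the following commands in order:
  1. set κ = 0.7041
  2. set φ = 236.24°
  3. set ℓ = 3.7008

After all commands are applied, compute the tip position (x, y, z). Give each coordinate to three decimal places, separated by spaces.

-1.468 -2.196 0.725

initial: κ=0.3416, φ=104.70°, ℓ=1.9373
cmd 1: set κ=0.7041 → (κ,φ,ℓ)=(0.7041,104.70°,1.9373) → tip=(-0.2864,1.0918,1.3900)
cmd 2: set φ=236.24° → (κ,φ,ℓ)=(0.7041,236.24°,1.9373) → tip=(-0.6272,-0.9384,1.3900)
cmd 3: set ℓ=3.7008 → (κ,φ,ℓ)=(0.7041,236.24°,3.7008) → tip=(-1.4679,-2.1960,0.7252)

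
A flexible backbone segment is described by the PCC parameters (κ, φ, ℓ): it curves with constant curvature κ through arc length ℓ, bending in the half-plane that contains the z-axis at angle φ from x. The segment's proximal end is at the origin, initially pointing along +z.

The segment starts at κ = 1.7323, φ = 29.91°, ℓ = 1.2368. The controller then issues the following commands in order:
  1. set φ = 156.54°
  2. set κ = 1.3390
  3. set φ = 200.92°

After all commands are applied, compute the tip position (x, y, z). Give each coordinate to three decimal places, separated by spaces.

initial: κ=1.7323, φ=29.91°, ℓ=1.2368
cmd 1: set φ=156.54° → (κ,φ,ℓ)=(1.7323,156.54°,1.2368) → tip=(-0.8161,0.3542,0.4855)
cmd 2: set κ=1.3390 → (κ,φ,ℓ)=(1.3390,156.54°,1.2368) → tip=(-0.7434,0.3226,0.7441)
cmd 3: set φ=200.92° → (κ,φ,ℓ)=(1.3390,200.92°,1.2368) → tip=(-0.7570,-0.2894,0.7441)

-0.757 -0.289 0.744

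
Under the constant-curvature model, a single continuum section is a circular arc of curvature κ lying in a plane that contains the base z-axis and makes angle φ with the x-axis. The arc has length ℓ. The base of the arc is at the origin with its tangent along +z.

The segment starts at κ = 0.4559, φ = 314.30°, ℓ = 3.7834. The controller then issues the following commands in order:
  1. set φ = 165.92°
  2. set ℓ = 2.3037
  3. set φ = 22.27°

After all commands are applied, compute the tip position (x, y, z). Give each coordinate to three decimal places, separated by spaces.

initial: κ=0.4559, φ=314.30°, ℓ=3.7834
cmd 1: set φ=165.92° → (κ,φ,ℓ)=(0.4559,165.92°,3.7834) → tip=(-2.4540,0.6155,2.1675)
cmd 2: set ℓ=2.3037 → (κ,φ,ℓ)=(0.4559,165.92°,2.3037) → tip=(-1.0694,0.2682,1.9029)
cmd 3: set φ=22.27° → (κ,φ,ℓ)=(0.4559,22.27°,2.3037) → tip=(1.0203,0.4178,1.9029)

1.020 0.418 1.903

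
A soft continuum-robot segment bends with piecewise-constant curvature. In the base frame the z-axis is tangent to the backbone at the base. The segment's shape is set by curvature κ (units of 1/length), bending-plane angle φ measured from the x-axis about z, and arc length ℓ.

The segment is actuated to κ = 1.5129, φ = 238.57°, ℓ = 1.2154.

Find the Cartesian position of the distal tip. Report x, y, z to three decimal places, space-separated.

-0.436 -0.713 0.637

θ = κ·ℓ = 1.5129 × 1.2154 = 1.83878 rad
ρ = (1 − cos θ)/κ = (1 − -0.26479)/1.5129 = 0.83600
z = sin θ / κ = 0.96431/1.5129 = 0.63739
x = ρ cos φ = 0.83600 × cos(238.57°) = -0.43594
y = ρ sin φ = 0.83600 × sin(238.57°) = -0.71334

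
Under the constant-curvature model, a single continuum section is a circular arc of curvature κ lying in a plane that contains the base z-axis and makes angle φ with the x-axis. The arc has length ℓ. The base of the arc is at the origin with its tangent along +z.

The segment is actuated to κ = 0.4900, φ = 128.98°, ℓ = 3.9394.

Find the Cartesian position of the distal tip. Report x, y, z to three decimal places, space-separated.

θ = κ·ℓ = 0.4900 × 3.9394 = 1.93031 rad
ρ = (1 − cos θ)/κ = (1 − -0.35182)/0.4900 = 2.75881
z = sin θ / κ = 0.93607/0.4900 = 1.91035
x = ρ cos φ = 2.75881 × cos(128.98°) = -1.73542
y = ρ sin φ = 2.75881 × sin(128.98°) = 2.14460

-1.735 2.145 1.910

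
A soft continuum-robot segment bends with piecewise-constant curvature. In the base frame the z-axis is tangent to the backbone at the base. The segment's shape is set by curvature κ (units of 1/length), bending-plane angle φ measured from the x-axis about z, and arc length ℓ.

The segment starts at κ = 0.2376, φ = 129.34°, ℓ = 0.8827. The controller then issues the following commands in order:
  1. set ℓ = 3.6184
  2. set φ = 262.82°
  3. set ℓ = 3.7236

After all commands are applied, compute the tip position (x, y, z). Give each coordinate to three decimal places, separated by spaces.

-0.193 -1.530 3.256

initial: κ=0.2376, φ=129.34°, ℓ=0.8827
cmd 1: set ℓ=3.6184 → (κ,φ,ℓ)=(0.2376,129.34°,3.6184) → tip=(-0.9268,1.1307,3.1888)
cmd 2: set φ=262.82° → (κ,φ,ℓ)=(0.2376,262.82°,3.6184) → tip=(-0.1827,-1.4505,3.1888)
cmd 3: set ℓ=3.7236 → (κ,φ,ℓ)=(0.2376,262.82°,3.7236) → tip=(-0.1928,-1.5304,3.2565)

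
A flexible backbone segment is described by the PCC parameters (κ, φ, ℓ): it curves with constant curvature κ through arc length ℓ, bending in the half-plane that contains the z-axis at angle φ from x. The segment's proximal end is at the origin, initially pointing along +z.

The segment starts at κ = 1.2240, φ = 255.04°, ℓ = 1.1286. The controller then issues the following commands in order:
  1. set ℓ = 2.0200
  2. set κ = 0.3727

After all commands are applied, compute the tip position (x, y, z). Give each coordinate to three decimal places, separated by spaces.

-0.187 -0.701 1.835

initial: κ=1.2240, φ=255.04°, ℓ=1.1286
cmd 1: set ℓ=2.0200 → (κ,φ,ℓ)=(1.2240,255.04°,2.0200) → tip=(-0.3763,-1.4084,0.5068)
cmd 2: set κ=0.3727 → (κ,φ,ℓ)=(0.3727,255.04°,2.0200) → tip=(-0.1872,-0.7006,1.8345)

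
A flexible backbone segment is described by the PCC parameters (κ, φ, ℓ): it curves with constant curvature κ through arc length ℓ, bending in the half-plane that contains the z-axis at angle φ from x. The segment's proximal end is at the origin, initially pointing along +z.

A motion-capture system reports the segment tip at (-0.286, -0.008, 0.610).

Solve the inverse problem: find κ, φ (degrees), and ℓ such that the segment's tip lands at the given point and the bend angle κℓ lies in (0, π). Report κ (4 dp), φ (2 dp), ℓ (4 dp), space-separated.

ρ = √(x²+y²) = √(-0.286² + -0.008²) = 0.28611
φ = atan2(y, x) mod 360° = atan2(-0.008, -0.286) = 181.6023°
|p|² = ρ² + z² = 0.28611² + 0.610² = 0.45396
κ = 2ρ / |p|² = 2×0.28611 / 0.45396 = 1.26052
θ = 2·atan2(ρ, z) = 2·atan2(0.28611, 0.610) = 0.87714 rad
ℓ = θ/κ = 0.87714/1.26052 = 0.69586

1.2605 181.60 0.6959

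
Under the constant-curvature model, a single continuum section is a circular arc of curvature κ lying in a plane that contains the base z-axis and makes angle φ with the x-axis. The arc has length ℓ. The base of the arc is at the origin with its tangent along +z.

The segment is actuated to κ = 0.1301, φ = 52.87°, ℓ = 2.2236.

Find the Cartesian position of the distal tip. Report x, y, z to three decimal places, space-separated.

0.193 0.255 2.193

θ = κ·ℓ = 0.1301 × 2.2236 = 0.28929 rad
ρ = (1 − cos θ)/κ = (1 − 0.95845)/0.1301 = 0.31940
z = sin θ / κ = 0.28527/0.1301 = 2.19271
x = ρ cos φ = 0.31940 × cos(52.87°) = 0.19280
y = ρ sin φ = 0.31940 × sin(52.87°) = 0.25464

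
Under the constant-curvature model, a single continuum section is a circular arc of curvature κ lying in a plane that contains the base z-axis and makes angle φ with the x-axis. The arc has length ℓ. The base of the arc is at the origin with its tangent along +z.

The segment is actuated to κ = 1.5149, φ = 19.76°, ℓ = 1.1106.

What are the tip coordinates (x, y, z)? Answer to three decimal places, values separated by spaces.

0.690 0.248 0.656

θ = κ·ℓ = 1.5149 × 1.1106 = 1.68245 rad
ρ = (1 − cos θ)/κ = (1 − -0.11142)/1.5149 = 0.73366
z = sin θ / κ = 0.99377/1.5149 = 0.65600
x = ρ cos φ = 0.73366 × cos(19.76°) = 0.69046
y = ρ sin φ = 0.73366 × sin(19.76°) = 0.24804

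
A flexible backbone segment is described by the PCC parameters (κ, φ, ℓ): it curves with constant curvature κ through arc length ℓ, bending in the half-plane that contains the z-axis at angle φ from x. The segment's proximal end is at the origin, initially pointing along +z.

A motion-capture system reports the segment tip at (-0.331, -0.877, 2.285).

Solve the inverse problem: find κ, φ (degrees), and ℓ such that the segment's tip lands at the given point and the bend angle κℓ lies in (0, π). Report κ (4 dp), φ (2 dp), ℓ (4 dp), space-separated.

ρ = √(x²+y²) = √(-0.331² + -0.877²) = 0.93738
φ = atan2(y, x) mod 360° = atan2(-0.877, -0.331) = 249.3223°
|p|² = ρ² + z² = 0.93738² + 2.285² = 6.09992
κ = 2ρ / |p|² = 2×0.93738 / 6.09992 = 0.30734
θ = 2·atan2(ρ, z) = 2·atan2(0.93738, 2.285) = 0.77860 rad
ℓ = θ/κ = 0.77860/0.30734 = 2.53331

0.3073 249.32 2.5333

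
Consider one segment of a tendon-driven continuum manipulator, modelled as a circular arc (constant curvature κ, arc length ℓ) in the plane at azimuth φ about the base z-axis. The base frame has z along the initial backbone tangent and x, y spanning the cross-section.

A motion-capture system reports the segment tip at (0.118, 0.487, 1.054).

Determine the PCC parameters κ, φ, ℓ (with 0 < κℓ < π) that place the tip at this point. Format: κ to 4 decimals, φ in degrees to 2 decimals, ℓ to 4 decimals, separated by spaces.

0.7358 76.38 1.2063

ρ = √(x²+y²) = √(0.118² + 0.487²) = 0.50109
φ = atan2(y, x) mod 360° = atan2(0.487, 0.118) = 76.3797°
|p|² = ρ² + z² = 0.50109² + 1.054² = 1.36201
κ = 2ρ / |p|² = 2×0.50109 / 1.36201 = 0.73581
θ = 2·atan2(ρ, z) = 2·atan2(0.50109, 1.054) = 0.88758 rad
ℓ = θ/κ = 0.88758/0.73581 = 1.20626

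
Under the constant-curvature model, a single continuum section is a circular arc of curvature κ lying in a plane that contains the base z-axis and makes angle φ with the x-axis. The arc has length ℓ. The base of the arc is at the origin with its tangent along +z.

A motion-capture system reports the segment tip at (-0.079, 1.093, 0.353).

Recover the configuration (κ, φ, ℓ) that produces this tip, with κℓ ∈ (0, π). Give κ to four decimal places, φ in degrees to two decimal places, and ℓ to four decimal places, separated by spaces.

1.6535 94.13 1.5230

ρ = √(x²+y²) = √(-0.079² + 1.093²) = 1.09585
φ = atan2(y, x) mod 360° = atan2(1.093, -0.079) = 94.1340°
|p|² = ρ² + z² = 1.09585² + 0.353² = 1.32550
κ = 2ρ / |p|² = 2×1.09585 / 1.32550 = 1.65349
θ = 2·atan2(ρ, z) = 2·atan2(1.09585, 0.353) = 2.51834 rad
ℓ = θ/κ = 2.51834/1.65349 = 1.52304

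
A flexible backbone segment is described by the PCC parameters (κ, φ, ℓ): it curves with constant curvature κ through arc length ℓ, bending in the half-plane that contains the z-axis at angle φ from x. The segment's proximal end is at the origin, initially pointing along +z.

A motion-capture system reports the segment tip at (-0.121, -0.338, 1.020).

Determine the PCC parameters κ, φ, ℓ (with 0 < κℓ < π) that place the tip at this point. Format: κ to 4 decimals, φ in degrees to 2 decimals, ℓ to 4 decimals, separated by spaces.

0.6141 250.30 1.1023

ρ = √(x²+y²) = √(-0.121² + -0.338²) = 0.35901
φ = atan2(y, x) mod 360° = atan2(-0.338, -0.121) = 250.3032°
|p|² = ρ² + z² = 0.35901² + 1.020² = 1.16928
κ = 2ρ / |p|² = 2×0.35901 / 1.16928 = 0.61406
θ = 2·atan2(ρ, z) = 2·atan2(0.35901, 1.020) = 0.67685 rad
ℓ = θ/κ = 0.67685/0.61406 = 1.10226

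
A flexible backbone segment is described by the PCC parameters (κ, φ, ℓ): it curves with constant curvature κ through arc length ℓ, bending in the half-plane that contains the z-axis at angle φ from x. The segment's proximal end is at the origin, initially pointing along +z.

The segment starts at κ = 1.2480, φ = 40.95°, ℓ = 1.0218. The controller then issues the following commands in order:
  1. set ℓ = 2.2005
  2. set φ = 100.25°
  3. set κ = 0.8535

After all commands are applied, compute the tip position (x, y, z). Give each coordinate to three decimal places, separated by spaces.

initial: κ=1.2480, φ=40.95°, ℓ=1.0218
cmd 1: set ℓ=2.2005 → (κ,φ,ℓ)=(1.2480,40.95°,2.2005) → tip=(1.1637,1.0098,0.3086)
cmd 2: set φ=100.25° → (κ,φ,ℓ)=(1.2480,100.25°,2.2005) → tip=(-0.2742,1.5162,0.3086)
cmd 3: set κ=0.8535 → (κ,φ,ℓ)=(0.8535,100.25°,2.2005) → tip=(-0.2716,1.5017,1.1167)

-0.272 1.502 1.117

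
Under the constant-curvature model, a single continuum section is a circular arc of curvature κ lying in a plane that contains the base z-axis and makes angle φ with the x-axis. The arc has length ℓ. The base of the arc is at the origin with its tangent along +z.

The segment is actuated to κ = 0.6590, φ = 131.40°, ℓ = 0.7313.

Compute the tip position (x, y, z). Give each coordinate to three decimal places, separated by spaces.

-0.114 0.130 0.703

θ = κ·ℓ = 0.6590 × 0.7313 = 0.48193 rad
ρ = (1 − cos θ)/κ = (1 − 0.88610)/0.6590 = 0.17283
z = sin θ / κ = 0.46349/0.6590 = 0.70332
x = ρ cos φ = 0.17283 × cos(131.40°) = -0.11430
y = ρ sin φ = 0.17283 × sin(131.40°) = 0.12964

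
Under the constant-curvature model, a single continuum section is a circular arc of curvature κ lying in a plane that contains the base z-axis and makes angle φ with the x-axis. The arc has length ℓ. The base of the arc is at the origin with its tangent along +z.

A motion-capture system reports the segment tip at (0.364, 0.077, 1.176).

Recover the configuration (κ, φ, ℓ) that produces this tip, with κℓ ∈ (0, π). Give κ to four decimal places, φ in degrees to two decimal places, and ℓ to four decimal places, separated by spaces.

0.4891 11.94 1.2530

ρ = √(x²+y²) = √(0.364² + 0.077²) = 0.37206
φ = atan2(y, x) mod 360° = atan2(0.077, 0.364) = 11.9442°
|p|² = ρ² + z² = 0.37206² + 1.176² = 1.52140
κ = 2ρ / |p|² = 2×0.37206 / 1.52140 = 0.48910
θ = 2·atan2(ρ, z) = 2·atan2(0.37206, 1.176) = 0.61282 rad
ℓ = θ/κ = 0.61282/0.48910 = 1.25297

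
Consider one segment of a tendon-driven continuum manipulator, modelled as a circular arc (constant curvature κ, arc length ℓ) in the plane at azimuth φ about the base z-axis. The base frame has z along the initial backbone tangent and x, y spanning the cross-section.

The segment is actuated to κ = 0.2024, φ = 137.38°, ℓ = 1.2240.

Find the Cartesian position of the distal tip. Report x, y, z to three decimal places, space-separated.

θ = κ·ℓ = 0.2024 × 1.2240 = 0.24774 rad
ρ = (1 − cos θ)/κ = (1 − 0.96947)/0.2024 = 0.15084
z = sin θ / κ = 0.24521/0.2024 = 1.21152
x = ρ cos φ = 0.15084 × cos(137.38°) = -0.11100
y = ρ sin φ = 0.15084 × sin(137.38°) = 0.10214

-0.111 0.102 1.212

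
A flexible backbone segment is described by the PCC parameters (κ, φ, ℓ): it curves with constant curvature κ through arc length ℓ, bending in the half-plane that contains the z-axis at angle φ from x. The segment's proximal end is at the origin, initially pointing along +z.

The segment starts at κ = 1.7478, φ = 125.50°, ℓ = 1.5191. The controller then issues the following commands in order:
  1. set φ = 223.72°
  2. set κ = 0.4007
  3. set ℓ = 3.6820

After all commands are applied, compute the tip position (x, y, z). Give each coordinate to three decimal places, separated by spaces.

initial: κ=1.7478, φ=125.50°, ℓ=1.5191
cmd 1: set φ=223.72° → (κ,φ,ℓ)=(1.7478,223.72°,1.5191) → tip=(-0.7790,-0.7450,0.2675)
cmd 2: set κ=0.4007 → (κ,φ,ℓ)=(0.4007,223.72°,1.5191) → tip=(-0.3240,-0.3098,1.4270)
cmd 3: set ℓ=3.6820 → (κ,φ,ℓ)=(0.4007,223.72°,3.6820) → tip=(-1.6318,-1.5605,2.4843)

-1.632 -1.560 2.484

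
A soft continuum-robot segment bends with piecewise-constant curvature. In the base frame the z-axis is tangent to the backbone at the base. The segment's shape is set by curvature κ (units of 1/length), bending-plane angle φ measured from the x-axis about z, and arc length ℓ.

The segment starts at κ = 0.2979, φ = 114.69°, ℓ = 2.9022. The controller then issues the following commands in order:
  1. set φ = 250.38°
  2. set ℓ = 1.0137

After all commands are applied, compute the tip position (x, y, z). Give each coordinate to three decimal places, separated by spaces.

-0.051 -0.143 0.998

initial: κ=0.2979, φ=114.69°, ℓ=2.9022
cmd 1: set φ=250.38° → (κ,φ,ℓ)=(0.2979,250.38°,2.9022) → tip=(-0.3957,-1.1099,2.5539)
cmd 2: set ℓ=1.0137 → (κ,φ,ℓ)=(0.2979,250.38°,1.0137) → tip=(-0.0510,-0.1431,0.9984)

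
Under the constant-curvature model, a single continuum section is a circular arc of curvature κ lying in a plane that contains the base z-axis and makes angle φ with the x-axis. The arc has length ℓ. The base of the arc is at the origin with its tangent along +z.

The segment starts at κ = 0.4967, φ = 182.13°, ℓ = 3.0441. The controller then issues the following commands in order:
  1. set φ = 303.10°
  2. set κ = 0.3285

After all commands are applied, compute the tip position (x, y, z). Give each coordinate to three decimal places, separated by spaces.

initial: κ=0.4967, φ=182.13°, ℓ=3.0441
cmd 1: set φ=303.10° → (κ,φ,ℓ)=(0.4967,303.10°,3.0441) → tip=(1.0349,-1.5875,2.0098)
cmd 2: set κ=0.3285 → (κ,φ,ℓ)=(0.3285,303.10°,3.0441) → tip=(0.7642,-1.1723,2.5615)

0.764 -1.172 2.562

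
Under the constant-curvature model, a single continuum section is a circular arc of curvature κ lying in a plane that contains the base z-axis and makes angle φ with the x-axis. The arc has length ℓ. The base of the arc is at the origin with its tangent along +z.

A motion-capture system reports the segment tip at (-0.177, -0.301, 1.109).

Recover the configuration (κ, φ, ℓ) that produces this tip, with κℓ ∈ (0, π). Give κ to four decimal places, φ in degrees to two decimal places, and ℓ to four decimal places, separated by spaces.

0.5166 239.54 1.1809

ρ = √(x²+y²) = √(-0.177² + -0.301²) = 0.34918
φ = atan2(y, x) mod 360° = atan2(-0.301, -0.177) = 239.5428°
|p|² = ρ² + z² = 0.34918² + 1.109² = 1.35181
κ = 2ρ / |p|² = 2×0.34918 / 1.35181 = 0.51662
θ = 2·atan2(ρ, z) = 2·atan2(0.34918, 1.109) = 0.61008 rad
ℓ = θ/κ = 0.61008/0.51662 = 1.18090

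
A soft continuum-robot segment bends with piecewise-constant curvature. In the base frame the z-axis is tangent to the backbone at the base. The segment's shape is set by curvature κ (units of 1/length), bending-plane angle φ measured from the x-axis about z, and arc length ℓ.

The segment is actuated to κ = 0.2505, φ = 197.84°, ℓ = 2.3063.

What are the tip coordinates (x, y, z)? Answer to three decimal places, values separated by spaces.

-0.617 -0.198 2.180

θ = κ·ℓ = 0.2505 × 2.3063 = 0.57773 rad
ρ = (1 − cos θ)/κ = (1 − 0.83771)/0.2505 = 0.64788
z = sin θ / κ = 0.54612/0.2505 = 2.18013
x = ρ cos φ = 0.64788 × cos(197.84°) = -0.61673
y = ρ sin φ = 0.64788 × sin(197.84°) = -0.19849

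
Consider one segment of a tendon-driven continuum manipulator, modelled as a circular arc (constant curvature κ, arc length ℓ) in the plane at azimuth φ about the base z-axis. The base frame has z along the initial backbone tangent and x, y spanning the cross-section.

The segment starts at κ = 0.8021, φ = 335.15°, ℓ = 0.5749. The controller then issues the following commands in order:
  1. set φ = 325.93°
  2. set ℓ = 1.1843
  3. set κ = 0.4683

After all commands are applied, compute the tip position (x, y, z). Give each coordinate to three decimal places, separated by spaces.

initial: κ=0.8021, φ=335.15°, ℓ=0.5749
cmd 1: set φ=325.93° → (κ,φ,ℓ)=(0.8021,325.93°,0.5749) → tip=(0.1079,-0.0729,0.5547)
cmd 2: set ℓ=1.1843 → (κ,φ,ℓ)=(0.8021,325.93°,1.1843) → tip=(0.4319,-0.2921,1.0141)
cmd 3: set κ=0.4683 → (κ,φ,ℓ)=(0.4683,325.93°,1.1843) → tip=(0.2651,-0.1793,1.1245)

0.265 -0.179 1.125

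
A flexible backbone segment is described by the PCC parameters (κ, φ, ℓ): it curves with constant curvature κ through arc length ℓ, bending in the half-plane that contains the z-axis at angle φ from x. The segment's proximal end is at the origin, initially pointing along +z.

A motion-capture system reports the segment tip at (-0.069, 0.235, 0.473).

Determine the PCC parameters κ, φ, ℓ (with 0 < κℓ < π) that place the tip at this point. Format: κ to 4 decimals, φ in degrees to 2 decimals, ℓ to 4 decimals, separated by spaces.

ρ = √(x²+y²) = √(-0.069² + 0.235²) = 0.24492
φ = atan2(y, x) mod 360° = atan2(0.235, -0.069) = 106.3631°
|p|² = ρ² + z² = 0.24492² + 0.473² = 0.28371
κ = 2ρ / |p|² = 2×0.24492 / 0.28371 = 1.72652
θ = 2·atan2(ρ, z) = 2·atan2(0.24492, 0.473) = 0.95558 rad
ℓ = θ/κ = 0.95558/1.72652 = 0.55347

1.7265 106.36 0.5535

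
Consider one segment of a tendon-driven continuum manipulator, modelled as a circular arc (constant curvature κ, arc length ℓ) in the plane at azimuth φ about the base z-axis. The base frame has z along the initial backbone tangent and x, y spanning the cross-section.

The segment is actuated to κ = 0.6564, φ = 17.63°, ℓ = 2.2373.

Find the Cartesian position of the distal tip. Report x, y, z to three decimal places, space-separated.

θ = κ·ℓ = 0.6564 × 2.2373 = 1.46856 rad
ρ = (1 − cos θ)/κ = (1 − 0.10205)/0.6564 = 1.36799
z = sin θ / κ = 0.99478/0.6564 = 1.51551
x = ρ cos φ = 1.36799 × cos(17.63°) = 1.30373
y = ρ sin φ = 1.36799 × sin(17.63°) = 0.41432

1.304 0.414 1.516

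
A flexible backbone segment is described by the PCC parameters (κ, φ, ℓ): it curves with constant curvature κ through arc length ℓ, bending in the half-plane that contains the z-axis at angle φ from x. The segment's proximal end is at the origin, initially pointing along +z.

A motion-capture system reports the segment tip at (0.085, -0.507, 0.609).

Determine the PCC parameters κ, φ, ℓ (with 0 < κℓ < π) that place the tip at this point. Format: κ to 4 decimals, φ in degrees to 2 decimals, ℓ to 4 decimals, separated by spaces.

1.6187 279.52 0.8662

ρ = √(x²+y²) = √(0.085² + -0.507²) = 0.51408
φ = atan2(y, x) mod 360° = atan2(-0.507, 0.085) = 279.5173°
|p|² = ρ² + z² = 0.51408² + 0.609² = 0.63515
κ = 2ρ / |p|² = 2×0.51408 / 0.63515 = 1.61874
θ = 2·atan2(ρ, z) = 2·atan2(0.51408, 0.609) = 1.40215 rad
ℓ = θ/κ = 1.40215/1.61874 = 0.86620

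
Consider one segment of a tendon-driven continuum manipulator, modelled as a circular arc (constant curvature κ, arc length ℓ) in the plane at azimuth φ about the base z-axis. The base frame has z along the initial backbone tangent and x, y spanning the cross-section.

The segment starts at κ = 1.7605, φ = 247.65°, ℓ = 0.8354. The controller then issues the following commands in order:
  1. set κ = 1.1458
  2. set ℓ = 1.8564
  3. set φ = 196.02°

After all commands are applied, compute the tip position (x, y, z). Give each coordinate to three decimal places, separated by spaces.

-1.282 -0.368 0.741

initial: κ=1.7605, φ=247.65°, ℓ=0.8354
cmd 1: set κ=1.1458 → (κ,φ,ℓ)=(1.1458,247.65°,0.8354) → tip=(-0.1408,-0.3424,0.7135)
cmd 2: set ℓ=1.8564 → (κ,φ,ℓ)=(1.1458,247.65°,1.8564) → tip=(-0.5071,-1.2334,0.7412)
cmd 3: set φ=196.02° → (κ,φ,ℓ)=(1.1458,196.02°,1.8564) → tip=(-1.2818,-0.3680,0.7412)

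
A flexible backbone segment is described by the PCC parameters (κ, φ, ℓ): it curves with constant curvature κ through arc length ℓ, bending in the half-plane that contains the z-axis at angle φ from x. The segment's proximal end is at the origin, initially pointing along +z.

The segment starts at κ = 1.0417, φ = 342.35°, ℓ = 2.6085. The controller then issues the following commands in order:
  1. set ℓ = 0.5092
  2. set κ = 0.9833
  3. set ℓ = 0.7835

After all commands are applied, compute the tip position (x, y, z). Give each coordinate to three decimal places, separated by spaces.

0.274 -0.087 0.708

initial: κ=1.0417, φ=342.35°, ℓ=2.6085
cmd 1: set ℓ=0.5092 → (κ,φ,ℓ)=(1.0417,342.35°,0.5092) → tip=(0.1257,-0.0400,0.4857)
cmd 2: set κ=0.9833 → (κ,φ,ℓ)=(0.9833,342.35°,0.5092) → tip=(0.1190,-0.0379,0.4882)
cmd 3: set ℓ=0.7835 → (κ,φ,ℓ)=(0.9833,342.35°,0.7835) → tip=(0.2737,-0.0871,0.7083)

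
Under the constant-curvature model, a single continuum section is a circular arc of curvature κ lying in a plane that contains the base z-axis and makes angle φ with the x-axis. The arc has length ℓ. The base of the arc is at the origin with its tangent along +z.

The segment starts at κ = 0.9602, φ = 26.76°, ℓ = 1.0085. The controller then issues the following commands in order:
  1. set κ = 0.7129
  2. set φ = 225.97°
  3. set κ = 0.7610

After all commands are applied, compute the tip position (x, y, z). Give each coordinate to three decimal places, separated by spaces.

-0.256 -0.265 0.912

initial: κ=0.9602, φ=26.76°, ℓ=1.0085
cmd 1: set κ=0.7129 → (κ,φ,ℓ)=(0.7129,26.76°,1.0085) → tip=(0.3100,0.1563,0.9238)
cmd 2: set φ=225.97° → (κ,φ,ℓ)=(0.7129,225.97°,1.0085) → tip=(-0.2413,-0.2496,0.9238)
cmd 3: set κ=0.7610 → (κ,φ,ℓ)=(0.7610,225.97°,1.0085) → tip=(-0.2560,-0.2648,0.9124)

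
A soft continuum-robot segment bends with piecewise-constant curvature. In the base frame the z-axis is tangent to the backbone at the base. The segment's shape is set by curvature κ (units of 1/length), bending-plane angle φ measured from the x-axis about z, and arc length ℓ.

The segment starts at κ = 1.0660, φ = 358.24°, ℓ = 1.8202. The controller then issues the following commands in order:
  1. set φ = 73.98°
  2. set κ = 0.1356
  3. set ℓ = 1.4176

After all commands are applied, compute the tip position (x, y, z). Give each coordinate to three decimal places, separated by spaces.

initial: κ=1.0660, φ=358.24°, ℓ=1.8202
cmd 1: set φ=73.98° → (κ,φ,ℓ)=(1.0660,73.98°,1.8202) → tip=(0.3524,1.2273,0.8748)
cmd 2: set κ=0.1356 → (κ,φ,ℓ)=(0.1356,73.98°,1.8202) → tip=(0.0617,0.2148,1.8018)
cmd 3: set ℓ=1.4176 → (κ,φ,ℓ)=(0.1356,73.98°,1.4176) → tip=(0.0375,0.1306,1.4089)

0.037 0.131 1.409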